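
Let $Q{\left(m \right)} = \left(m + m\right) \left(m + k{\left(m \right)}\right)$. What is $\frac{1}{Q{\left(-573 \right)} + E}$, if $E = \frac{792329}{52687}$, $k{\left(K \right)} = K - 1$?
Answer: $\frac{52687}{69255851723} \approx 7.6076 \cdot 10^{-7}$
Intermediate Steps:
$k{\left(K \right)} = -1 + K$ ($k{\left(K \right)} = K - 1 = -1 + K$)
$Q{\left(m \right)} = 2 m \left(-1 + 2 m\right)$ ($Q{\left(m \right)} = \left(m + m\right) \left(m + \left(-1 + m\right)\right) = 2 m \left(-1 + 2 m\right)$)
$E = \frac{792329}{52687}$ ($E = 792329 \cdot \frac{1}{52687} = \frac{792329}{52687} \approx 15.038$)
$\frac{1}{Q{\left(-573 \right)} + E} = \frac{1}{2 \left(-573\right) \left(-1 + 2 \left(-573\right)\right) + \frac{792329}{52687}} = \frac{1}{2 \left(-573\right) \left(-1 - 1146\right) + \frac{792329}{52687}} = \frac{1}{2 \left(-573\right) \left(-1147\right) + \frac{792329}{52687}} = \frac{1}{1314462 + \frac{792329}{52687}} = \frac{1}{\frac{69255851723}{52687}} = \frac{52687}{69255851723}$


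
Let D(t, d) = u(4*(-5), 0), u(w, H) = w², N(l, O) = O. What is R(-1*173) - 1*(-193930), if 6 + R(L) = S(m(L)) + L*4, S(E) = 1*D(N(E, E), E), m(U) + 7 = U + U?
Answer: 193632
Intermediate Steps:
m(U) = -7 + 2*U (m(U) = -7 + (U + U) = -7 + 2*U)
D(t, d) = 400 (D(t, d) = (4*(-5))² = (-20)² = 400)
S(E) = 400 (S(E) = 1*400 = 400)
R(L) = 394 + 4*L (R(L) = -6 + (400 + L*4) = -6 + (400 + 4*L) = 394 + 4*L)
R(-1*173) - 1*(-193930) = (394 + 4*(-1*173)) - 1*(-193930) = (394 + 4*(-173)) + 193930 = (394 - 692) + 193930 = -298 + 193930 = 193632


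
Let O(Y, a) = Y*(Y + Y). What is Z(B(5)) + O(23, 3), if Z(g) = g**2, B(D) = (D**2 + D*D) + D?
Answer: 4083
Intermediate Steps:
B(D) = D + 2*D**2 (B(D) = (D**2 + D**2) + D = 2*D**2 + D = D + 2*D**2)
O(Y, a) = 2*Y**2 (O(Y, a) = Y*(2*Y) = 2*Y**2)
Z(B(5)) + O(23, 3) = (5*(1 + 2*5))**2 + 2*23**2 = (5*(1 + 10))**2 + 2*529 = (5*11)**2 + 1058 = 55**2 + 1058 = 3025 + 1058 = 4083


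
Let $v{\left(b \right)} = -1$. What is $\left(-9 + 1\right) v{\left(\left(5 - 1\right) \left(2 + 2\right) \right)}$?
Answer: $8$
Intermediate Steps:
$\left(-9 + 1\right) v{\left(\left(5 - 1\right) \left(2 + 2\right) \right)} = \left(-9 + 1\right) \left(-1\right) = \left(-8\right) \left(-1\right) = 8$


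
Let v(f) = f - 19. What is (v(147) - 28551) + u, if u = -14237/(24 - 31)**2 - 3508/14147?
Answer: -2843498800/99029 ≈ -28714.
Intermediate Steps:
v(f) = -19 + f
u = -28797533/99029 (u = -14237/((-7)**2) - 3508*1/14147 = -14237/49 - 3508/14147 = -28797533/99029 ≈ -290.80)
(v(147) - 28551) + u = ((-19 + 147) - 28551) - 28797533/99029 = (128 - 28551) - 28797533/99029 = -28423 - 28797533/99029 = -2843498800/99029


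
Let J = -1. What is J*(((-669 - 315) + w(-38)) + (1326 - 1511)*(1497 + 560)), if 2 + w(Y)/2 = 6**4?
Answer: 378941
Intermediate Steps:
w(Y) = 2588 (w(Y) = -4 + 2*6**4 = -4 + 2*1296 = -4 + 2592 = 2588)
J*(((-669 - 315) + w(-38)) + (1326 - 1511)*(1497 + 560)) = -(((-669 - 315) + 2588) + (1326 - 1511)*(1497 + 560)) = -((-984 + 2588) - 185*2057) = -(1604 - 380545) = -1*(-378941) = 378941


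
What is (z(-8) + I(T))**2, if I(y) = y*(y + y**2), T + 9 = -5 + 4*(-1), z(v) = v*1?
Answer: 30426256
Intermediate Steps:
z(v) = v
T = -18 (T = -9 + (-5 + 4*(-1)) = -9 + (-5 - 4) = -9 - 9 = -18)
(z(-8) + I(T))**2 = (-8 + (-18)**2*(1 - 18))**2 = (-8 + 324*(-17))**2 = (-8 - 5508)**2 = (-5516)**2 = 30426256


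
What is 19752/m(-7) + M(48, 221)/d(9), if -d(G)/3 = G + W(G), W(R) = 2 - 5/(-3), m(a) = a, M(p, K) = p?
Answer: -375456/133 ≈ -2823.0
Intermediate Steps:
W(R) = 11/3 (W(R) = 2 - 5*(-1)/3 = 2 - 1*(-5/3) = 2 + 5/3 = 11/3)
d(G) = -11 - 3*G (d(G) = -3*(G + 11/3) = -3*(11/3 + G) = -11 - 3*G)
19752/m(-7) + M(48, 221)/d(9) = 19752/(-7) + 48/(-11 - 3*9) = 19752*(-1/7) + 48/(-11 - 27) = -19752/7 + 48/(-38) = -19752/7 + 48*(-1/38) = -19752/7 - 24/19 = -375456/133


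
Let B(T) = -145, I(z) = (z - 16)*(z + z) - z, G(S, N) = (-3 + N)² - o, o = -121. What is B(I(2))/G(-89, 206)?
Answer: -29/8266 ≈ -0.0035083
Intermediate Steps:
G(S, N) = 121 + (-3 + N)² (G(S, N) = (-3 + N)² - 1*(-121) = (-3 + N)² + 121 = 121 + (-3 + N)²)
I(z) = -z + 2*z*(-16 + z) (I(z) = (-16 + z)*(2*z) - z = 2*z*(-16 + z) - z = -z + 2*z*(-16 + z))
B(I(2))/G(-89, 206) = -145/(121 + (-3 + 206)²) = -145/(121 + 203²) = -145/(121 + 41209) = -145/41330 = -145*1/41330 = -29/8266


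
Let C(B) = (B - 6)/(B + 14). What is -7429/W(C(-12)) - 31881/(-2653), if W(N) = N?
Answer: 19996066/23877 ≈ 837.46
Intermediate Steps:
C(B) = (-6 + B)/(14 + B)
-7429/W(C(-12)) - 31881/(-2653) = -7429*(14 - 12)/(-6 - 12) - 31881/(-2653) = -7429/(-18/2) - 31881*(-1/2653) = -7429/((½)*(-18)) + 31881/2653 = -7429/(-9) + 31881/2653 = -7429*(-⅑) + 31881/2653 = 7429/9 + 31881/2653 = 19996066/23877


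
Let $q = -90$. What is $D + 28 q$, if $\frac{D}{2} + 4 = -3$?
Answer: $-2534$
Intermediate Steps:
$D = -14$ ($D = -8 + 2 \left(-3\right) = -8 - 6 = -14$)
$D + 28 q = -14 + 28 \left(-90\right) = -14 - 2520 = -2534$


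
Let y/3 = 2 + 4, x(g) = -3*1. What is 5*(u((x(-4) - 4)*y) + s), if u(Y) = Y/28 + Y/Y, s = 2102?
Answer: 20985/2 ≈ 10493.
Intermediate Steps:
x(g) = -3
y = 18 (y = 3*(2 + 4) = 3*6 = 18)
u(Y) = 1 + Y/28 (u(Y) = Y*(1/28) + 1 = Y/28 + 1 = 1 + Y/28)
5*(u((x(-4) - 4)*y) + s) = 5*((1 + ((-3 - 4)*18)/28) + 2102) = 5*((1 + (-7*18)/28) + 2102) = 5*((1 + (1/28)*(-126)) + 2102) = 5*((1 - 9/2) + 2102) = 5*(-7/2 + 2102) = 5*(4197/2) = 20985/2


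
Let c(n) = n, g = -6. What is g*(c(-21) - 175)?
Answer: 1176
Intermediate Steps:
g*(c(-21) - 175) = -6*(-21 - 175) = -6*(-196) = 1176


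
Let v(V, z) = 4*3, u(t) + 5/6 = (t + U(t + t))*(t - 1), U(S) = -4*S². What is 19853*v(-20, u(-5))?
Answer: 238236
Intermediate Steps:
u(t) = -⅚ + (-1 + t)*(t - 16*t²) (u(t) = -⅚ + (t - 4*(t + t)²)*(t - 1) = -⅚ + (t - 4*4*t²)*(-1 + t) = -⅚ + (t - 16*t²)*(-1 + t) = -⅚ + (-1 + t)*(t - 16*t²))
v(V, z) = 12
19853*v(-20, u(-5)) = 19853*12 = 238236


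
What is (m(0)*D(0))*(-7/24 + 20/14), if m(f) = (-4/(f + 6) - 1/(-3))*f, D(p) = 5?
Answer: 0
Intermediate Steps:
m(f) = f*(⅓ - 4/(6 + f)) (m(f) = (-4/(6 + f) - 1*(-⅓))*f = (-4/(6 + f) + ⅓)*f = (⅓ - 4/(6 + f))*f = f*(⅓ - 4/(6 + f)))
(m(0)*D(0))*(-7/24 + 20/14) = (((⅓)*0*(-6 + 0)/(6 + 0))*5)*(-7/24 + 20/14) = (((⅓)*0*(-6)/6)*5)*(-7*1/24 + 20*(1/14)) = (((⅓)*0*(⅙)*(-6))*5)*(-7/24 + 10/7) = (0*5)*(191/168) = 0*(191/168) = 0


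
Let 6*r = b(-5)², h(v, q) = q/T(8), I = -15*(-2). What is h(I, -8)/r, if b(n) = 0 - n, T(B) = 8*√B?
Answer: -3*√2/50 ≈ -0.084853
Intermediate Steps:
I = 30
b(n) = -n
h(v, q) = q*√2/32 (h(v, q) = q/((8*√8)) = q/((8*(2*√2))) = q/((16*√2)) = q*(√2/32) = q*√2/32)
r = 25/6 (r = (-1*(-5))²/6 = (⅙)*5² = (⅙)*25 = 25/6 ≈ 4.1667)
h(I, -8)/r = ((1/32)*(-8)*√2)/(25/6) = -√2/4*(6/25) = -3*√2/50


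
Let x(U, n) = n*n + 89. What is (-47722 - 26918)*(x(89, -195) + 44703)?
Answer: -6181460880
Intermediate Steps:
x(U, n) = 89 + n² (x(U, n) = n² + 89 = 89 + n²)
(-47722 - 26918)*(x(89, -195) + 44703) = (-47722 - 26918)*((89 + (-195)²) + 44703) = -74640*((89 + 38025) + 44703) = -74640*(38114 + 44703) = -74640*82817 = -6181460880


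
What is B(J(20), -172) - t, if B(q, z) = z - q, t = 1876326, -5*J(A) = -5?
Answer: -1876499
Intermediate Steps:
J(A) = 1 (J(A) = -⅕*(-5) = 1)
B(J(20), -172) - t = (-172 - 1*1) - 1*1876326 = (-172 - 1) - 1876326 = -173 - 1876326 = -1876499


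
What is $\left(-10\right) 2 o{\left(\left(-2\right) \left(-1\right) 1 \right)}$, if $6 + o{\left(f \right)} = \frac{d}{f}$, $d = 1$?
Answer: $110$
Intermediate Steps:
$o{\left(f \right)} = -6 + \frac{1}{f}$ ($o{\left(f \right)} = -6 + 1 \frac{1}{f} = -6 + \frac{1}{f}$)
$\left(-10\right) 2 o{\left(\left(-2\right) \left(-1\right) 1 \right)} = \left(-10\right) 2 \left(-6 + \frac{1}{\left(-2\right) \left(-1\right) 1}\right) = - 20 \left(-6 + \frac{1}{2 \cdot 1}\right) = - 20 \left(-6 + \frac{1}{2}\right) = \left(-20\right) \left(- \frac{11}{2}\right) = 110$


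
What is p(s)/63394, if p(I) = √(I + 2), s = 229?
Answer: √231/63394 ≈ 0.00023975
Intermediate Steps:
p(I) = √(2 + I)
p(s)/63394 = √(2 + 229)/63394 = √231*(1/63394) = √231/63394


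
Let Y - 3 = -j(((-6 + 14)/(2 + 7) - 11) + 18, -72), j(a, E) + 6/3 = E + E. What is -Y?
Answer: -149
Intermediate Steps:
j(a, E) = -2 + 2*E (j(a, E) = -2 + (E + E) = -2 + 2*E)
Y = 149 (Y = 3 - (-2 + 2*(-72)) = 3 - (-2 - 144) = 3 - 1*(-146) = 3 + 146 = 149)
-Y = -1*149 = -149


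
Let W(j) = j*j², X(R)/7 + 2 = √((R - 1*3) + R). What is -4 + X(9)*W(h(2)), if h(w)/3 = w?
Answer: -3028 + 1512*√15 ≈ 2827.9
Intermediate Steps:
h(w) = 3*w
X(R) = -14 + 7*√(-3 + 2*R) (X(R) = -14 + 7*√((R - 1*3) + R) = -14 + 7*√((R - 3) + R) = -14 + 7*√((-3 + R) + R) = -14 + 7*√(-3 + 2*R))
W(j) = j³
-4 + X(9)*W(h(2)) = -4 + (-14 + 7*√(-3 + 2*9))*(3*2)³ = -4 + (-14 + 7*√(-3 + 18))*6³ = -4 + (-14 + 7*√15)*216 = -4 + (-3024 + 1512*√15) = -3028 + 1512*√15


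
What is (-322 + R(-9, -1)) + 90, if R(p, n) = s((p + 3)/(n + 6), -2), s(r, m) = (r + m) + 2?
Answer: -1166/5 ≈ -233.20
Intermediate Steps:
s(r, m) = 2 + m + r (s(r, m) = (m + r) + 2 = 2 + m + r)
R(p, n) = (3 + p)/(6 + n) (R(p, n) = 2 - 2 + (p + 3)/(n + 6) = 2 - 2 + (3 + p)/(6 + n) = (3 + p)/(6 + n))
(-322 + R(-9, -1)) + 90 = (-322 + (3 - 9)/(6 - 1)) + 90 = (-322 - 6/5) + 90 = -1616/5 + 90 = -1166/5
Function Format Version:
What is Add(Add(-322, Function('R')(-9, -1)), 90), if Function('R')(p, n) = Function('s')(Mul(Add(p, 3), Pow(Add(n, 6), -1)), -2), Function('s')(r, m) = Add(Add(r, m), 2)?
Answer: Rational(-1166, 5) ≈ -233.20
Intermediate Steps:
Function('s')(r, m) = Add(2, m, r) (Function('s')(r, m) = Add(Add(m, r), 2) = Add(2, m, r))
Function('R')(p, n) = Mul(Pow(Add(6, n), -1), Add(3, p)) (Function('R')(p, n) = Add(2, -2, Mul(Add(p, 3), Pow(Add(n, 6), -1))) = Add(2, -2, Mul(Add(3, p), Pow(Add(6, n), -1))) = Add(2, -2, Mul(Pow(Add(6, n), -1), Add(3, p))) = Mul(Pow(Add(6, n), -1), Add(3, p)))
Add(Add(-322, Function('R')(-9, -1)), 90) = Add(Add(-322, Mul(Pow(Add(6, -1), -1), Add(3, -9))), 90) = Add(Add(-322, Mul(Pow(5, -1), -6)), 90) = Add(Add(-322, Mul(Rational(1, 5), -6)), 90) = Add(Add(-322, Rational(-6, 5)), 90) = Add(Rational(-1616, 5), 90) = Rational(-1166, 5)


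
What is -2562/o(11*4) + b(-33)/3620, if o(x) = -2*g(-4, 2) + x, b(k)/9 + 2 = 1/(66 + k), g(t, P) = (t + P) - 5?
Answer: -10203015/230956 ≈ -44.177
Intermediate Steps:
g(t, P) = -5 + P + t (g(t, P) = (P + t) - 5 = -5 + P + t)
b(k) = -18 + 9/(66 + k)
o(x) = 14 + x (o(x) = -2*(-5 + 2 - 4) + x = -2*(-7) + x = 14 + x)
-2562/o(11*4) + b(-33)/3620 = -2562/(14 + 11*4) + (9*(-131 - 2*(-33))/(66 - 33))/3620 = -2562/(14 + 44) + (9*(-131 + 66)/33)*(1/3620) = -2562/58 + (9*(1/33)*(-65))*(1/3620) = -2562*1/58 - 195/11*1/3620 = -1281/29 - 39/7964 = -10203015/230956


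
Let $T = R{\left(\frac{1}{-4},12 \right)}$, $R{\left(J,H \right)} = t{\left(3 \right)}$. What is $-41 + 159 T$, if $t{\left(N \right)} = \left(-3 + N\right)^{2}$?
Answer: $-41$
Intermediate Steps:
$R{\left(J,H \right)} = 0$ ($R{\left(J,H \right)} = \left(-3 + 3\right)^{2} = 0^{2} = 0$)
$T = 0$
$-41 + 159 T = -41 + 159 \cdot 0 = -41 + 0 = -41$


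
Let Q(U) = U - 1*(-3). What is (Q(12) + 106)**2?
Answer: 14641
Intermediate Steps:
Q(U) = 3 + U (Q(U) = U + 3 = 3 + U)
(Q(12) + 106)**2 = ((3 + 12) + 106)**2 = (15 + 106)**2 = 121**2 = 14641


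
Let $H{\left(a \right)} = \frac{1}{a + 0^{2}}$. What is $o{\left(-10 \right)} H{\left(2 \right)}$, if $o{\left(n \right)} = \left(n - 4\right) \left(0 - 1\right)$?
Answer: $7$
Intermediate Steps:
$H{\left(a \right)} = \frac{1}{a}$ ($H{\left(a \right)} = \frac{1}{a + 0} = \frac{1}{a}$)
$o{\left(n \right)} = 4 - n$ ($o{\left(n \right)} = \left(-4 + n\right) \left(-1\right) = 4 - n$)
$o{\left(-10 \right)} H{\left(2 \right)} = \frac{4 - -10}{2} = \left(4 + 10\right) \frac{1}{2} = 14 \cdot \frac{1}{2} = 7$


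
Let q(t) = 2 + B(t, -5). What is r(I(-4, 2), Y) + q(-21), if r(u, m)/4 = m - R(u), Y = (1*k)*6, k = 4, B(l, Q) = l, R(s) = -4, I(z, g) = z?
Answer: 93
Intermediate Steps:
Y = 24 (Y = (1*4)*6 = 4*6 = 24)
q(t) = 2 + t
r(u, m) = 16 + 4*m (r(u, m) = 4*(m - 1*(-4)) = 4*(m + 4) = 4*(4 + m) = 16 + 4*m)
r(I(-4, 2), Y) + q(-21) = (16 + 4*24) + (2 - 21) = (16 + 96) - 19 = 112 - 19 = 93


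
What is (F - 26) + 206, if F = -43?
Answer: 137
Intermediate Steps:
(F - 26) + 206 = (-43 - 26) + 206 = -69 + 206 = 137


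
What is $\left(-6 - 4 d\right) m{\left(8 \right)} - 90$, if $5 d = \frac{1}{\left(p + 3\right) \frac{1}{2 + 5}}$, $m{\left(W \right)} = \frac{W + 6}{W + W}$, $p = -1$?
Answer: $- \frac{977}{10} \approx -97.7$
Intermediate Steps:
$m{\left(W \right)} = \frac{6 + W}{2 W}$
$d = \frac{7}{10}$ ($d = \frac{1}{5 \frac{-1 + 3}{2 + 5}} = \frac{1}{5 \cdot \frac{2}{7}} = \frac{1}{5} \cdot \frac{7}{2} = \frac{7}{10} \approx 0.7$)
$\left(-6 - 4 d\right) m{\left(8 \right)} - 90 = \left(-6 - \frac{14}{5}\right) \frac{6 + 8}{2 \cdot 8} - 90 = \left(-6 - \frac{14}{5}\right) \frac{1}{2} \cdot \frac{1}{8} \cdot 14 - 90 = \left(- \frac{44}{5}\right) \frac{7}{8} - 90 = - \frac{77}{10} - 90 = - \frac{977}{10}$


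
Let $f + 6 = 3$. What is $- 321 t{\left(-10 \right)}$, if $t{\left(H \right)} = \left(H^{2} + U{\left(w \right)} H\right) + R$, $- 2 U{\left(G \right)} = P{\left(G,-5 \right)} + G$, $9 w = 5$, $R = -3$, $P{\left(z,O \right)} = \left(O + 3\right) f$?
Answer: $- \frac{124976}{3} \approx -41659.0$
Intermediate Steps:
$f = -3$ ($f = -6 + 3 = -3$)
$P{\left(z,O \right)} = -9 - 3 O$ ($P{\left(z,O \right)} = \left(O + 3\right) \left(-3\right) = \left(3 + O\right) \left(-3\right) = -9 - 3 O$)
$w = \frac{5}{9}$ ($w = \frac{1}{9} \cdot 5 = \frac{5}{9} \approx 0.55556$)
$U{\left(G \right)} = -3 - \frac{G}{2}$ ($U{\left(G \right)} = - \frac{\left(-9 - -15\right) + G}{2} = - \frac{\left(-9 + 15\right) + G}{2} = - \frac{6 + G}{2} = -3 - \frac{G}{2}$)
$t{\left(H \right)} = -3 + H^{2} - \frac{59 H}{18}$ ($t{\left(H \right)} = \left(H^{2} + \left(-3 - \frac{5}{18}\right) H\right) - 3 = \left(H^{2} - \frac{59 H}{18}\right) - 3 = -3 + H^{2} - \frac{59 H}{18}$)
$- 321 t{\left(-10 \right)} = - 321 \left(-3 + \left(-10\right)^{2} - - \frac{295}{9}\right) = - 321 \left(-3 + 100 + \frac{295}{9}\right) = \left(-321\right) \frac{1168}{9} = - \frac{124976}{3}$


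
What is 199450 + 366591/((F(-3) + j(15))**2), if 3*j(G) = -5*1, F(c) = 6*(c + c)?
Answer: 2550076369/12769 ≈ 1.9971e+5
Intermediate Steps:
F(c) = 12*c (F(c) = 6*(2*c) = 12*c)
j(G) = -5/3 (j(G) = (-5*1)/3 = (1/3)*(-5) = -5/3)
199450 + 366591/((F(-3) + j(15))**2) = 199450 + 366591/((12*(-3) - 5/3)**2) = 199450 + 366591/((-36 - 5/3)**2) = 199450 + 366591/((-113/3)**2) = 199450 + 366591/(12769/9) = 199450 + 366591*(9/12769) = 199450 + 3299319/12769 = 2550076369/12769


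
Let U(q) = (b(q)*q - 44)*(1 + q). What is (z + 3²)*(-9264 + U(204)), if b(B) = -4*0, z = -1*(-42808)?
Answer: -782866028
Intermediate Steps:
z = 42808
b(B) = 0
U(q) = -44 - 44*q (U(q) = (0*q - 44)*(1 + q) = (0 - 44)*(1 + q) = -44*(1 + q) = -44 - 44*q)
(z + 3²)*(-9264 + U(204)) = (42808 + 3²)*(-9264 + (-44 - 44*204)) = (42808 + 9)*(-9264 + (-44 - 8976)) = 42817*(-9264 - 9020) = 42817*(-18284) = -782866028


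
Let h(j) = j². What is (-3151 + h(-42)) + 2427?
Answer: 1040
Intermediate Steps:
(-3151 + h(-42)) + 2427 = (-3151 + (-42)²) + 2427 = (-3151 + 1764) + 2427 = -1387 + 2427 = 1040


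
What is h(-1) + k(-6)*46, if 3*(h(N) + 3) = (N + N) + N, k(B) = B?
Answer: -280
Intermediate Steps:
h(N) = -3 + N (h(N) = -3 + ((N + N) + N)/3 = -3 + (2*N + N)/3 = -3 + (3*N)/3 = -3 + N)
h(-1) + k(-6)*46 = (-3 - 1) - 6*46 = -4 - 276 = -280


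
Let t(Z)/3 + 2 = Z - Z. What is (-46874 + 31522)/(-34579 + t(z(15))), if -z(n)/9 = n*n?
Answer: 15352/34585 ≈ 0.44389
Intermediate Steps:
z(n) = -9*n² (z(n) = -9*n*n = -9*n²)
t(Z) = -6 (t(Z) = -6 + 3*(Z - Z) = -6 + 3*0 = -6 + 0 = -6)
(-46874 + 31522)/(-34579 + t(z(15))) = (-46874 + 31522)/(-34579 - 6) = -15352/(-34585) = -15352*(-1/34585) = 15352/34585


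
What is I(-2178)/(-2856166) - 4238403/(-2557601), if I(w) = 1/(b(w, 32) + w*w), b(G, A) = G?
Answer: 57398692260643566787/34636383733335595596 ≈ 1.6572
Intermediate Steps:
I(w) = 1/(w + w²) (I(w) = 1/(w + w*w) = 1/(w + w²))
I(-2178)/(-2856166) - 4238403/(-2557601) = (1/((-2178)*(1 - 2178)))/(-2856166) - 4238403/(-2557601) = -1/2178/(-2177)*(-1/2856166) - 4238403*(-1/2557601) = -1/2178*(-1/2177)*(-1/2856166) + 4238403/2557601 = (1/4741506)*(-1/2856166) + 4238403/2557601 = -1/13542528225996 + 4238403/2557601 = 57398692260643566787/34636383733335595596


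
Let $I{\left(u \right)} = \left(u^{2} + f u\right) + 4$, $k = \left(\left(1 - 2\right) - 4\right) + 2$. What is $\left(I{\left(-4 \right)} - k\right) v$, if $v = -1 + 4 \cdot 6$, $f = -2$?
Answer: $713$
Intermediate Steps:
$k = -3$ ($k = \left(-1 - 4\right) + 2 = -5 + 2 = -3$)
$I{\left(u \right)} = 4 + u^{2} - 2 u$ ($I{\left(u \right)} = \left(u^{2} - 2 u\right) + 4 = 4 + u^{2} - 2 u$)
$v = 23$ ($v = -1 + 24 = 23$)
$\left(I{\left(-4 \right)} - k\right) v = \left(\left(4 + \left(-4\right)^{2} - -8\right) - -3\right) 23 = \left(\left(4 + 16 + 8\right) + 3\right) 23 = \left(28 + 3\right) 23 = 31 \cdot 23 = 713$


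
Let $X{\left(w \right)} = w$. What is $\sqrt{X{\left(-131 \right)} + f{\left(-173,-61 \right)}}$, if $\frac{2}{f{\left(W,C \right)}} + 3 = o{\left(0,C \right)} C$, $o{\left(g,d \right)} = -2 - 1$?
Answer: $\frac{i \sqrt{117890}}{30} \approx 11.445 i$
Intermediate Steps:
$o{\left(g,d \right)} = -3$ ($o{\left(g,d \right)} = -2 - 1 = -3$)
$f{\left(W,C \right)} = \frac{2}{-3 - 3 C}$
$\sqrt{X{\left(-131 \right)} + f{\left(-173,-61 \right)}} = \sqrt{-131 + \frac{2}{3 \left(-1 - -61\right)}} = \sqrt{-131 + \frac{2}{3 \left(-1 + 61\right)}} = \sqrt{-131 + \frac{2}{3 \cdot 60}} = \sqrt{-131 + \frac{2}{3} \cdot \frac{1}{60}} = \sqrt{-131 + \frac{1}{90}} = \sqrt{- \frac{11789}{90}} = \frac{i \sqrt{117890}}{30}$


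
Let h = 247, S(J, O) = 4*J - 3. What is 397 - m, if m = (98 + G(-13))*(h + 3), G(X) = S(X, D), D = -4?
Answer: -10353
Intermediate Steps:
S(J, O) = -3 + 4*J
G(X) = -3 + 4*X
m = 10750 (m = (98 + (-3 + 4*(-13)))*(247 + 3) = (98 + (-3 - 52))*250 = (98 - 55)*250 = 43*250 = 10750)
397 - m = 397 - 1*10750 = 397 - 10750 = -10353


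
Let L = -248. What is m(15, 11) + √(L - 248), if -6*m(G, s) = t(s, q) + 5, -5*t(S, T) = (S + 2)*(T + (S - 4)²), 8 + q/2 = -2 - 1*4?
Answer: 124/15 + 4*I*√31 ≈ 8.2667 + 22.271*I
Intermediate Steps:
q = -28 (q = -16 + 2*(-2 - 1*4) = -16 + 2*(-2 - 4) = -16 + 2*(-6) = -16 - 12 = -28)
t(S, T) = -(2 + S)*(T + (-4 + S)²)/5 (t(S, T) = -(S + 2)*(T + (S - 4)²)/5 = -(2 + S)*(T + (-4 + S)²)/5)
m(G, s) = -49/30 - 14*s/15 - s²/5 + s³/30 (m(G, s) = -((-32/5 - ⅖*(-28) - s³/5 + 6*s²/5 - ⅕*s*(-28)) + 5)/6 = -((-32/5 + 56/5 - s³/5 + 6*s²/5 + 28*s/5) + 5)/6 = -((24/5 - s³/5 + 6*s²/5 + 28*s/5) + 5)/6 = -(49/5 - s³/5 + 6*s²/5 + 28*s/5)/6 = -49/30 - 14*s/15 - s²/5 + s³/30)
m(15, 11) + √(L - 248) = (-49/30 - 14/15*11 - ⅕*11² + (1/30)*11³) + √(-248 - 248) = (-49/30 - 154/15 - ⅕*121 + (1/30)*1331) + √(-496) = (-49/30 - 154/15 - 121/5 + 1331/30) + 4*I*√31 = 124/15 + 4*I*√31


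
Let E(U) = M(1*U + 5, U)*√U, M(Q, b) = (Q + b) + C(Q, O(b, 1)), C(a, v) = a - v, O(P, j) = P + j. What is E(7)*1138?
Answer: 26174*√7 ≈ 69250.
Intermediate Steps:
M(Q, b) = -1 + 2*Q (M(Q, b) = (Q + b) + (Q - (b + 1)) = (Q + b) + (Q - (1 + b)) = (Q + b) + (Q + (-1 - b)) = (Q + b) + (-1 + Q - b) = -1 + 2*Q)
E(U) = √U*(9 + 2*U) (E(U) = (-1 + 2*(1*U + 5))*√U = (-1 + 2*(U + 5))*√U = (-1 + 2*(5 + U))*√U = (-1 + (10 + 2*U))*√U = (9 + 2*U)*√U = √U*(9 + 2*U))
E(7)*1138 = (√7*(9 + 2*7))*1138 = (√7*(9 + 14))*1138 = (√7*23)*1138 = (23*√7)*1138 = 26174*√7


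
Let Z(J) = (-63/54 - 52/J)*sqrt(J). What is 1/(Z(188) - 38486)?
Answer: -16279578/626535673259 + 1221*sqrt(47)/626535673259 ≈ -2.5970e-5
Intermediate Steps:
Z(J) = sqrt(J)*(-7/6 - 52/J) (Z(J) = (-63*1/54 - 52/J)*sqrt(J) = (-7/6 - 52/J)*sqrt(J) = sqrt(J)*(-7/6 - 52/J))
1/(Z(188) - 38486) = 1/((-312 - 7*188)/(6*sqrt(188)) - 38486) = 1/((sqrt(47)/94)*(-312 - 1316)/6 - 38486) = 1/((1/6)*(sqrt(47)/94)*(-1628) - 38486) = 1/(-407*sqrt(47)/141 - 38486) = 1/(-38486 - 407*sqrt(47)/141)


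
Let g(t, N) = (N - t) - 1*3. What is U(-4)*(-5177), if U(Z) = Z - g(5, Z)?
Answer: -41416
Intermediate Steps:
g(t, N) = -3 + N - t (g(t, N) = (N - t) - 3 = -3 + N - t)
U(Z) = 8 (U(Z) = Z - (-3 + Z - 1*5) = Z - (-3 + Z - 5) = Z - (-8 + Z) = Z + (8 - Z) = 8)
U(-4)*(-5177) = 8*(-5177) = -41416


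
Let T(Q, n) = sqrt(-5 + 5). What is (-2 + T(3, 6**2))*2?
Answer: -4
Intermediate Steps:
T(Q, n) = 0 (T(Q, n) = sqrt(0) = 0)
(-2 + T(3, 6**2))*2 = (-2 + 0)*2 = -2*2 = -4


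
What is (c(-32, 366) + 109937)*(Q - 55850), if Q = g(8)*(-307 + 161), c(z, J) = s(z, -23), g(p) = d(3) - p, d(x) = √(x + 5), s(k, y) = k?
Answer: -6009825210 - 32092260*√2 ≈ -6.0552e+9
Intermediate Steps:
d(x) = √(5 + x)
g(p) = -p + 2*√2 (g(p) = √(5 + 3) - p = √8 - p = 2*√2 - p = -p + 2*√2)
c(z, J) = z
Q = 1168 - 292*√2 (Q = (-1*8 + 2*√2)*(-307 + 161) = (-8 + 2*√2)*(-146) = 1168 - 292*√2 ≈ 755.05)
(c(-32, 366) + 109937)*(Q - 55850) = (-32 + 109937)*((1168 - 292*√2) - 55850) = 109905*(-54682 - 292*√2) = -6009825210 - 32092260*√2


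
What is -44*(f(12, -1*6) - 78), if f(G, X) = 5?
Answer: 3212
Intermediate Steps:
-44*(f(12, -1*6) - 78) = -44*(5 - 78) = -44*(-73) = 3212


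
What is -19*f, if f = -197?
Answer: 3743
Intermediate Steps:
-19*f = -19*(-197) = 3743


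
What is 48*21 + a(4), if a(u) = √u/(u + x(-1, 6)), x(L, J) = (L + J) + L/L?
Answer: 5041/5 ≈ 1008.2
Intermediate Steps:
x(L, J) = 1 + J + L (x(L, J) = (J + L) + 1 = 1 + J + L)
a(u) = √u/(6 + u) (a(u) = √u/(u + (1 + 6 - 1)) = √u/(u + 6) = √u/(6 + u))
48*21 + a(4) = 48*21 + √4/(6 + 4) = 1008 + 2/10 = 1008 + 2*(⅒) = 1008 + ⅕ = 5041/5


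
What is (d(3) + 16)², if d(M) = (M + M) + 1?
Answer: 529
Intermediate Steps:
d(M) = 1 + 2*M (d(M) = 2*M + 1 = 1 + 2*M)
(d(3) + 16)² = ((1 + 2*3) + 16)² = ((1 + 6) + 16)² = (7 + 16)² = 23² = 529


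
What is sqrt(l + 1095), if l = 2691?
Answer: sqrt(3786) ≈ 61.530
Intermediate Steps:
sqrt(l + 1095) = sqrt(2691 + 1095) = sqrt(3786)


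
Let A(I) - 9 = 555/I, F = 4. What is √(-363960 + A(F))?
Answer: I*√1455249/2 ≈ 603.17*I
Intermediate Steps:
A(I) = 9 + 555/I
√(-363960 + A(F)) = √(-363960 + (9 + 555/4)) = √(-363960 + 591/4) = √(-1455249/4) = I*√1455249/2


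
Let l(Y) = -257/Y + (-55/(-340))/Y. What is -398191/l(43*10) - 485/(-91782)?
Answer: 213725491379081/320594526 ≈ 6.6665e+5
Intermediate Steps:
l(Y) = -17465/(68*Y) (l(Y) = -257/Y + (-55*(-1/340))/Y = -257/Y + 11/(68*Y) = -17465/(68*Y))
-398191/l(43*10) - 485/(-91782) = -398191/((-17465/(68*(43*10)))) - 485/(-91782) = -398191/((-17465/68/430)) - 485*(-1/91782) = -398191/((-17465/68*1/430)) + 485/91782 = -398191/(-3493/5848) + 485/91782 = -398191*(-5848/3493) + 485/91782 = 2328620968/3493 + 485/91782 = 213725491379081/320594526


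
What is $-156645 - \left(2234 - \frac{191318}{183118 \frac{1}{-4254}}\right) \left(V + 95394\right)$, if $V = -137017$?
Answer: $\frac{25437131280061}{91559} \approx 2.7782 \cdot 10^{8}$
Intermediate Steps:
$-156645 - \left(2234 - \frac{191318}{183118 \frac{1}{-4254}}\right) \left(V + 95394\right) = -156645 - \left(2234 - \frac{191318}{183118 \frac{1}{-4254}}\right) \left(-137017 + 95394\right) = -156645 - \left(2234 - \frac{191318}{183118 \left(- \frac{1}{4254}\right)}\right) \left(-41623\right) = -156645 - \left(2234 - \frac{191318}{- \frac{91559}{2127}}\right) \left(-41623\right) = -156645 - \left(2234 - - \frac{406933386}{91559}\right) \left(-41623\right) = -156645 - \left(2234 + \frac{406933386}{91559}\right) \left(-41623\right) = -156645 - \frac{611476192}{91559} \left(-41623\right) = -156645 - - \frac{25451473539616}{91559} = -156645 + \frac{25451473539616}{91559} = \frac{25437131280061}{91559}$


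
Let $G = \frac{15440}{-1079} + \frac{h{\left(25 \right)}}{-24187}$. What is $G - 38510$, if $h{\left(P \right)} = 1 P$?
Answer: $- \frac{1005398712485}{26097773} \approx -38524.0$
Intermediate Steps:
$h{\left(P \right)} = P$
$G = - \frac{373474255}{26097773}$ ($G = \frac{15440}{-1079} + \frac{25}{-24187} = 15440 \left(- \frac{1}{1079}\right) + 25 \left(- \frac{1}{24187}\right) = - \frac{15440}{1079} - \frac{25}{24187} = - \frac{373474255}{26097773} \approx -14.311$)
$G - 38510 = - \frac{373474255}{26097773} - 38510 = - \frac{1005398712485}{26097773}$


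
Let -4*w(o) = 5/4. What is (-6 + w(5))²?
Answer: 10201/256 ≈ 39.848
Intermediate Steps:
w(o) = -5/16 (w(o) = -5/(4*4) = -¼*5/4 = -5/16)
(-6 + w(5))² = (-6 - 5/16)² = (-101/16)² = 10201/256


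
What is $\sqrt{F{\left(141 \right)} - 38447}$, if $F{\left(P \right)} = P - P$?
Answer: $i \sqrt{38447} \approx 196.08 i$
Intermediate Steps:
$F{\left(P \right)} = 0$
$\sqrt{F{\left(141 \right)} - 38447} = \sqrt{0 - 38447} = \sqrt{-38447} = i \sqrt{38447}$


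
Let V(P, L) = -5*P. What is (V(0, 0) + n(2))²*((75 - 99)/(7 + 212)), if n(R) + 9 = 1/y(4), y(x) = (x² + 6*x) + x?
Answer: -156025/17666 ≈ -8.8319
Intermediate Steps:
y(x) = x² + 7*x
n(R) = -395/44 (n(R) = -9 + 1/(4*(7 + 4)) = -9 + 1/(4*11) = -9 + 1/44 = -395/44)
(V(0, 0) + n(2))²*((75 - 99)/(7 + 212)) = (-5*0 - 395/44)²*((75 - 99)/(7 + 212)) = (0 - 395/44)²*(-24/219) = (-395/44)²*(-24*1/219) = (156025/1936)*(-8/73) = -156025/17666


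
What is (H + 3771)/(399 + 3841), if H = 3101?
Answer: 859/530 ≈ 1.6208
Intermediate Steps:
(H + 3771)/(399 + 3841) = (3101 + 3771)/(399 + 3841) = 6872/4240 = 6872*(1/4240) = 859/530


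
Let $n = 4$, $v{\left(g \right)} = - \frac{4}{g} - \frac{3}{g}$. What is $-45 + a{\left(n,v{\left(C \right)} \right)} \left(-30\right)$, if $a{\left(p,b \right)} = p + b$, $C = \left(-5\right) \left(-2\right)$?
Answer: $-144$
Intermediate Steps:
$C = 10$
$v{\left(g \right)} = - \frac{7}{g}$
$a{\left(p,b \right)} = b + p$
$-45 + a{\left(n,v{\left(C \right)} \right)} \left(-30\right) = -45 + \left(- \frac{7}{10} + 4\right) \left(-30\right) = -45 + \frac{33}{10} \left(-30\right) = -45 - 99 = -144$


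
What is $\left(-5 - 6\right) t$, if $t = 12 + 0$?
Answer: $-132$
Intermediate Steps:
$t = 12$
$\left(-5 - 6\right) t = \left(-5 - 6\right) 12 = \left(-11\right) 12 = -132$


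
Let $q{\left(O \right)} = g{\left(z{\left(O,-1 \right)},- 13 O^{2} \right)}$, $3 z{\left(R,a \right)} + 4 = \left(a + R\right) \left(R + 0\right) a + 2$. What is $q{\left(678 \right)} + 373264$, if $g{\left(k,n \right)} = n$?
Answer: $-5602628$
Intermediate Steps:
$z{\left(R,a \right)} = - \frac{2}{3} + \frac{R a \left(R + a\right)}{3}$ ($z{\left(R,a \right)} = - \frac{4}{3} + \frac{\left(a + R\right) \left(R + 0\right) a + 2}{3} = - \frac{4}{3} + \frac{\left(R + a\right) R a + 2}{3} = - \frac{4}{3} + \frac{R \left(R + a\right) a + 2}{3} = - \frac{4}{3} + \frac{R a \left(R + a\right) + 2}{3} = - \frac{4}{3} + \frac{2 + R a \left(R + a\right)}{3} = - \frac{4}{3} + \left(\frac{2}{3} + \frac{R a \left(R + a\right)}{3}\right) = - \frac{2}{3} + \frac{R a \left(R + a\right)}{3}$)
$q{\left(O \right)} = - 13 O^{2}$
$q{\left(678 \right)} + 373264 = - 13 \cdot 678^{2} + 373264 = \left(-13\right) 459684 + 373264 = -5975892 + 373264 = -5602628$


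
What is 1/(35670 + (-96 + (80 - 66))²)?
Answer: 1/42394 ≈ 2.3588e-5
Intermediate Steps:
1/(35670 + (-96 + (80 - 66))²) = 1/(35670 + (-96 + 14)²) = 1/(35670 + (-82)²) = 1/(35670 + 6724) = 1/42394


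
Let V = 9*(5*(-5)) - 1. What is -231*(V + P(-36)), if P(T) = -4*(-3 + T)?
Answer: 16170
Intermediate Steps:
P(T) = 12 - 4*T
V = -226 (V = 9*(-25) - 1 = -225 - 1 = -226)
-231*(V + P(-36)) = -231*(-226 + (12 - 4*(-36))) = -231*(-226 + (12 + 144)) = -231*(-226 + 156) = -231*(-70) = 16170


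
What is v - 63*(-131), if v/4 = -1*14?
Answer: 8197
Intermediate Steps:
v = -56 (v = 4*(-1*14) = 4*(-14) = -56)
v - 63*(-131) = -56 - 63*(-131) = -56 + 8253 = 8197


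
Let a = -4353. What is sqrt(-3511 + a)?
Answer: 2*I*sqrt(1966) ≈ 88.679*I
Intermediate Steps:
sqrt(-3511 + a) = sqrt(-3511 - 4353) = sqrt(-7864) = 2*I*sqrt(1966)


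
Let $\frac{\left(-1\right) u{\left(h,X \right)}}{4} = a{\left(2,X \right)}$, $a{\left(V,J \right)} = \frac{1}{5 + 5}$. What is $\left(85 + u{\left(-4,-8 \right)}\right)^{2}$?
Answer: $\frac{178929}{25} \approx 7157.2$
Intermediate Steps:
$a{\left(V,J \right)} = \frac{1}{10}$
$u{\left(h,X \right)} = - \frac{2}{5}$ ($u{\left(h,X \right)} = \left(-4\right) \frac{1}{10} = - \frac{2}{5}$)
$\left(85 + u{\left(-4,-8 \right)}\right)^{2} = \left(85 - \frac{2}{5}\right)^{2} = \left(\frac{423}{5}\right)^{2} = \frac{178929}{25}$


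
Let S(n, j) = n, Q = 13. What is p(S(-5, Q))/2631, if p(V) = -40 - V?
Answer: -35/2631 ≈ -0.013303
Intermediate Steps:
p(S(-5, Q))/2631 = (-40 - 1*(-5))/2631 = (-40 + 5)*(1/2631) = -35*1/2631 = -35/2631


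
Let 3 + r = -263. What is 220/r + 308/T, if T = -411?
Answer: -86174/54663 ≈ -1.5765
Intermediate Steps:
r = -266 (r = -3 - 263 = -266)
220/r + 308/T = 220/(-266) + 308/(-411) = 220*(-1/266) + 308*(-1/411) = -110/133 - 308/411 = -86174/54663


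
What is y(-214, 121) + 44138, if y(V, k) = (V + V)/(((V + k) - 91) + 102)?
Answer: 1809872/41 ≈ 44143.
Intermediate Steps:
y(V, k) = 2*V/(11 + V + k) (y(V, k) = (2*V)/((-91 + V + k) + 102) = (2*V)/(11 + V + k) = 2*V/(11 + V + k))
y(-214, 121) + 44138 = 2*(-214)/(11 - 214 + 121) + 44138 = 2*(-214)/(-82) + 44138 = 2*(-214)*(-1/82) + 44138 = 214/41 + 44138 = 1809872/41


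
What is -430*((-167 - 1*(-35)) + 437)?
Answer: -131150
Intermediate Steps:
-430*((-167 - 1*(-35)) + 437) = -430*((-167 + 35) + 437) = -430*(-132 + 437) = -430*305 = -131150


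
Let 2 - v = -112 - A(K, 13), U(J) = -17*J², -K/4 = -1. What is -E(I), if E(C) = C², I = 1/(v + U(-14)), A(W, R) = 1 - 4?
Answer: -1/10374841 ≈ -9.6387e-8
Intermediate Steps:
K = 4 (K = -4*(-1) = 4)
A(W, R) = -3
v = 111 (v = 2 - (-112 - 1*(-3)) = 2 - (-112 + 3) = 2 - 1*(-109) = 2 + 109 = 111)
I = -1/3221 (I = 1/(111 - 17*(-14)²) = 1/(111 - 17*196) = 1/(111 - 3332) = 1/(-3221) = -1/3221 ≈ -0.00031046)
-E(I) = -(-1/3221)² = -1*1/10374841 = -1/10374841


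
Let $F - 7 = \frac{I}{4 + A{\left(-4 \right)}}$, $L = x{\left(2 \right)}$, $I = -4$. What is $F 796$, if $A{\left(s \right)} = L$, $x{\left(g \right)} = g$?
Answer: $\frac{15124}{3} \approx 5041.3$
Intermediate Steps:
$L = 2$
$A{\left(s \right)} = 2$
$F = \frac{19}{3}$ ($F = 7 - \frac{4}{4 + 2} = 7 - \frac{4}{6} = 7 - \frac{2}{3} = \frac{19}{3} \approx 6.3333$)
$F 796 = \frac{19}{3} \cdot 796 = \frac{15124}{3}$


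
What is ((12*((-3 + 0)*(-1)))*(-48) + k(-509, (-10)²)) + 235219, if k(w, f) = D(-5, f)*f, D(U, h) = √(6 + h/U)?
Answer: 233491 + 100*I*√14 ≈ 2.3349e+5 + 374.17*I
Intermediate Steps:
k(w, f) = f*√(6 - f/5) (k(w, f) = √(6 + f/(-5))*f = √(6 + f*(-⅕))*f = √(6 - f/5)*f = f*√(6 - f/5))
((12*((-3 + 0)*(-1)))*(-48) + k(-509, (-10)²)) + 235219 = ((12*((-3 + 0)*(-1)))*(-48) + (⅕)*(-10)²*√(150 - 5*(-10)²)) + 235219 = ((12*(-3*(-1)))*(-48) + (⅕)*100*√(150 - 5*100)) + 235219 = ((12*3)*(-48) + (⅕)*100*√(150 - 500)) + 235219 = (36*(-48) + (⅕)*100*√(-350)) + 235219 = (-1728 + (⅕)*100*(5*I*√14)) + 235219 = (-1728 + 100*I*√14) + 235219 = 233491 + 100*I*√14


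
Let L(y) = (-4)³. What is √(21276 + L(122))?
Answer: 2*√5303 ≈ 145.64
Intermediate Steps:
L(y) = -64
√(21276 + L(122)) = √(21276 - 64) = √21212 = 2*√5303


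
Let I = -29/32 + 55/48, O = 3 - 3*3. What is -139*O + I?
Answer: 80087/96 ≈ 834.24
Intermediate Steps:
O = -6 (O = 3 - 9 = -6)
I = 23/96 (I = -29*1/32 + 55*(1/48) = -29/32 + 55/48 = 23/96 ≈ 0.23958)
-139*O + I = -139*(-6) + 23/96 = 834 + 23/96 = 80087/96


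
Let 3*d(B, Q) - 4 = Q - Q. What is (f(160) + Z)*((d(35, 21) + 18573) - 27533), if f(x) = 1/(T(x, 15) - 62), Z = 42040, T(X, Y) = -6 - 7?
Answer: -84740001124/225 ≈ -3.7662e+8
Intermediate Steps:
d(B, Q) = 4/3 (d(B, Q) = 4/3 + (Q - Q)/3 = 4/3 + (⅓)*0 = 4/3 + 0 = 4/3)
T(X, Y) = -13
f(x) = -1/75 (f(x) = 1/(-13 - 62) = 1/(-75) = -1/75)
(f(160) + Z)*((d(35, 21) + 18573) - 27533) = (-1/75 + 42040)*((4/3 + 18573) - 27533) = 3152999*(55723/3 - 27533)/75 = (3152999/75)*(-26876/3) = -84740001124/225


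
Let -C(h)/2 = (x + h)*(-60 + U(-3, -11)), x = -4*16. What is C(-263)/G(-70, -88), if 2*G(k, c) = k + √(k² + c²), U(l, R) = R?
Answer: -812595/968 - 23217*√3161/968 ≈ -2187.9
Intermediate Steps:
x = -64
G(k, c) = k/2 + √(c² + k²)/2 (G(k, c) = (k + √(k² + c²))/2 = (k + √(c² + k²))/2 = k/2 + √(c² + k²)/2)
C(h) = -9088 + 142*h (C(h) = -2*(-64 + h)*(-60 - 11) = -2*(-64 + h)*(-71) = -2*(4544 - 71*h) = -9088 + 142*h)
C(-263)/G(-70, -88) = (-9088 + 142*(-263))/((½)*(-70) + √((-88)² + (-70)²)/2) = (-9088 - 37346)/(-35 + √(7744 + 4900)/2) = -46434/(-35 + √12644/2) = -46434/(-35 + (2*√3161)/2) = -46434/(-35 + √3161)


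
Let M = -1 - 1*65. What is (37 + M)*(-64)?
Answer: 1856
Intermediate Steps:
M = -66 (M = -1 - 65 = -66)
(37 + M)*(-64) = (37 - 66)*(-64) = -29*(-64) = 1856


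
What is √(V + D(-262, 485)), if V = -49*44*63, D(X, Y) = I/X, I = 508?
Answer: I*√2330977582/131 ≈ 368.55*I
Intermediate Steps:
D(X, Y) = 508/X
V = -135828 (V = -2156*63 = -135828)
√(V + D(-262, 485)) = √(-135828 + 508/(-262)) = √(-135828 + 508*(-1/262)) = √(-135828 - 254/131) = √(-17793722/131) = I*√2330977582/131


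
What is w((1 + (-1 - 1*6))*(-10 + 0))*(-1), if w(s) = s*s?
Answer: -3600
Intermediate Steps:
w(s) = s²
w((1 + (-1 - 1*6))*(-10 + 0))*(-1) = ((1 + (-1 - 1*6))*(-10 + 0))²*(-1) = ((1 + (-1 - 6))*(-10))²*(-1) = ((1 - 7)*(-10))²*(-1) = (-6*(-10))²*(-1) = 60²*(-1) = 3600*(-1) = -3600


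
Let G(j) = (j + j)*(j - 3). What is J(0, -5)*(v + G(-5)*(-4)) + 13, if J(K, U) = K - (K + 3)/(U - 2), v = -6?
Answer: -887/7 ≈ -126.71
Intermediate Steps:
G(j) = 2*j*(-3 + j) (G(j) = (2*j)*(-3 + j) = 2*j*(-3 + j))
J(K, U) = K - (3 + K)/(-2 + U)
J(0, -5)*(v + G(-5)*(-4)) + 13 = ((-3 - 3*0 + 0*(-5))/(-2 - 5))*(-6 + (2*(-5)*(-3 - 5))*(-4)) + 13 = ((-3 + 0 + 0)/(-7))*(-6 + (2*(-5)*(-8))*(-4)) + 13 = (-⅐*(-3))*(-6 + 80*(-4)) + 13 = 3*(-6 - 320)/7 + 13 = (3/7)*(-326) + 13 = -978/7 + 13 = -887/7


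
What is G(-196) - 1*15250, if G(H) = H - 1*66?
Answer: -15512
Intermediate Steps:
G(H) = -66 + H (G(H) = H - 66 = -66 + H)
G(-196) - 1*15250 = (-66 - 196) - 1*15250 = -262 - 15250 = -15512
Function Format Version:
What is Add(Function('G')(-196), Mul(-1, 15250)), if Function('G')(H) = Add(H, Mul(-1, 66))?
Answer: -15512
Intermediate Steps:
Function('G')(H) = Add(-66, H) (Function('G')(H) = Add(H, -66) = Add(-66, H))
Add(Function('G')(-196), Mul(-1, 15250)) = Add(Add(-66, -196), Mul(-1, 15250)) = Add(-262, -15250) = -15512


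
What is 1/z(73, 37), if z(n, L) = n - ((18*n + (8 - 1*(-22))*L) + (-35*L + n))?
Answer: -1/1129 ≈ -0.00088574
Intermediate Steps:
z(n, L) = -18*n + 5*L (z(n, L) = n - ((18*n + (8 + 22)*L) + (n - 35*L)) = n - ((18*n + 30*L) + (n - 35*L)) = n - (-5*L + 19*n) = n + (-19*n + 5*L) = -18*n + 5*L)
1/z(73, 37) = 1/(-18*73 + 5*37) = 1/(-1314 + 185) = 1/(-1129) = -1/1129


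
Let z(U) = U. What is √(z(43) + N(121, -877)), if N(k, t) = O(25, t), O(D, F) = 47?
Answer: 3*√10 ≈ 9.4868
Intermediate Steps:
N(k, t) = 47
√(z(43) + N(121, -877)) = √(43 + 47) = √90 = 3*√10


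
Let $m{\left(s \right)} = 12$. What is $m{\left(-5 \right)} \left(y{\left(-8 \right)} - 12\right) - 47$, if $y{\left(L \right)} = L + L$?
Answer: $-383$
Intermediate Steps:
$y{\left(L \right)} = 2 L$
$m{\left(-5 \right)} \left(y{\left(-8 \right)} - 12\right) - 47 = 12 \left(2 \left(-8\right) - 12\right) - 47 = 12 \left(-16 - 12\right) - 47 = 12 \left(-28\right) - 47 = -336 - 47 = -383$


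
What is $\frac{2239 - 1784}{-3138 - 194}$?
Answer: $- \frac{65}{476} \approx -0.13655$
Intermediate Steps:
$\frac{2239 - 1784}{-3138 - 194} = \frac{455}{-3332} = 455 \left(- \frac{1}{3332}\right) = - \frac{65}{476}$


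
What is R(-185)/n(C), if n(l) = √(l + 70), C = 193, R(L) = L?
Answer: -185*√263/263 ≈ -11.408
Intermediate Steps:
n(l) = √(70 + l)
R(-185)/n(C) = -185/√(70 + 193) = -185*√263/263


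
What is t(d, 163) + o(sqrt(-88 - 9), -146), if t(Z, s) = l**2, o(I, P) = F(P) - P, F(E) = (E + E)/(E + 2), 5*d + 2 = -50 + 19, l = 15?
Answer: 13429/36 ≈ 373.03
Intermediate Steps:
d = -33/5 (d = -2/5 + (-50 + 19)/5 = -2/5 + (1/5)*(-31) = -2/5 - 31/5 = -33/5 ≈ -6.6000)
F(E) = 2*E/(2 + E) (F(E) = (2*E)/(2 + E) = 2*E/(2 + E))
o(I, P) = -P + 2*P/(2 + P) (o(I, P) = 2*P/(2 + P) - P = -P + 2*P/(2 + P))
t(Z, s) = 225 (t(Z, s) = 15**2 = 225)
t(d, 163) + o(sqrt(-88 - 9), -146) = 225 - 1*(-146)**2/(2 - 146) = 225 - 1*21316/(-144) = 225 - 1*21316*(-1/144) = 225 + 5329/36 = 13429/36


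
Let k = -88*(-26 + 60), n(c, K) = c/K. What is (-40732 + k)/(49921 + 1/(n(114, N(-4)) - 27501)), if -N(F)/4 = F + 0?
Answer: -9617137524/10980173863 ≈ -0.87586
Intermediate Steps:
N(F) = -4*F (N(F) = -4*(F + 0) = -4*F)
k = -2992 (k = -88*34 = -2992)
(-40732 + k)/(49921 + 1/(n(114, N(-4)) - 27501)) = (-40732 - 2992)/(49921 + 1/(114/((-4*(-4))) - 27501)) = -43724/(49921 + 1/(114/16 - 27501)) = -43724/(49921 + 1/(114*(1/16) - 27501)) = -43724/(49921 + 1/(57/8 - 27501)) = -43724/(49921 + 1/(-219951/8)) = -43724/(49921 - 8/219951) = -43724/10980173863/219951 = -43724*219951/10980173863 = -9617137524/10980173863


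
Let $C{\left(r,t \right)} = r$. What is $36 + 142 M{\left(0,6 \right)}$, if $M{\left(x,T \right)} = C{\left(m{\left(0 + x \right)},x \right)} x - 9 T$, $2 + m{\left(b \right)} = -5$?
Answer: $-7632$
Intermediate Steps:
$m{\left(b \right)} = -7$ ($m{\left(b \right)} = -2 - 5 = -7$)
$M{\left(x,T \right)} = - 9 T - 7 x$ ($M{\left(x,T \right)} = - 7 x - 9 T = - 9 T - 7 x$)
$36 + 142 M{\left(0,6 \right)} = 36 + 142 \left(\left(-9\right) 6 - 0\right) = 36 + 142 \left(-54 + 0\right) = 36 + 142 \left(-54\right) = 36 - 7668 = -7632$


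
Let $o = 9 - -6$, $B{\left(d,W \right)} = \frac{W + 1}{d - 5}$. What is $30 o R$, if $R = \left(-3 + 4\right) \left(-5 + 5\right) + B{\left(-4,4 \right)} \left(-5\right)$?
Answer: $1250$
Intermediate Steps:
$B{\left(d,W \right)} = \frac{1 + W}{-5 + d}$
$o = 15$ ($o = 9 + 6 = 15$)
$R = \frac{25}{9}$ ($R = \left(-3 + 4\right) \left(-5 + 5\right) + \frac{1 + 4}{-5 - 4} \left(-5\right) = 1 \cdot 0 + \frac{1}{-9} \cdot 5 \left(-5\right) = 0 + \left(- \frac{1}{9}\right) 5 \left(-5\right) = 0 - - \frac{25}{9} = 0 + \frac{25}{9} = \frac{25}{9} \approx 2.7778$)
$30 o R = 30 \cdot 15 \cdot \frac{25}{9} = 450 \cdot \frac{25}{9} = 1250$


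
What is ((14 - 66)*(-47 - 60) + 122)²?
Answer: 32330596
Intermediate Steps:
((14 - 66)*(-47 - 60) + 122)² = (-52*(-107) + 122)² = (5564 + 122)² = 5686² = 32330596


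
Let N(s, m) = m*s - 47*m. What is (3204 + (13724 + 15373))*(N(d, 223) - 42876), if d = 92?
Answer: -1060797141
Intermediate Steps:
N(s, m) = -47*m + m*s
(3204 + (13724 + 15373))*(N(d, 223) - 42876) = (3204 + (13724 + 15373))*(223*(-47 + 92) - 42876) = (3204 + 29097)*(223*45 - 42876) = 32301*(10035 - 42876) = 32301*(-32841) = -1060797141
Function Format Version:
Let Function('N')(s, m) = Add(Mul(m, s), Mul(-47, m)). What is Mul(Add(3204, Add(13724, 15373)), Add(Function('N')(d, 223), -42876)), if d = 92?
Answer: -1060797141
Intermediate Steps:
Function('N')(s, m) = Add(Mul(-47, m), Mul(m, s))
Mul(Add(3204, Add(13724, 15373)), Add(Function('N')(d, 223), -42876)) = Mul(Add(3204, Add(13724, 15373)), Add(Mul(223, Add(-47, 92)), -42876)) = Mul(Add(3204, 29097), Add(Mul(223, 45), -42876)) = Mul(32301, Add(10035, -42876)) = Mul(32301, -32841) = -1060797141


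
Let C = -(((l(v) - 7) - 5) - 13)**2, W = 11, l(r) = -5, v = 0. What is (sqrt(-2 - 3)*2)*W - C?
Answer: 900 + 22*I*sqrt(5) ≈ 900.0 + 49.193*I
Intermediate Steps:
C = -900 (C = -(((-5 - 7) - 5) - 13)**2 = -((-12 - 5) - 13)**2 = -(-17 - 13)**2 = -1*(-30)**2 = -1*900 = -900)
(sqrt(-2 - 3)*2)*W - C = (sqrt(-2 - 3)*2)*11 - 1*(-900) = (sqrt(-5)*2)*11 + 900 = ((I*sqrt(5))*2)*11 + 900 = (2*I*sqrt(5))*11 + 900 = 22*I*sqrt(5) + 900 = 900 + 22*I*sqrt(5)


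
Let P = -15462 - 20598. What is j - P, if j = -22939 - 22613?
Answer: -9492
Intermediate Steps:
P = -36060
j = -45552
j - P = -45552 - 1*(-36060) = -45552 + 36060 = -9492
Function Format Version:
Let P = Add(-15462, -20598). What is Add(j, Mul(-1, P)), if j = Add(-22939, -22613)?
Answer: -9492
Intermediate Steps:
P = -36060
j = -45552
Add(j, Mul(-1, P)) = Add(-45552, Mul(-1, -36060)) = Add(-45552, 36060) = -9492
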